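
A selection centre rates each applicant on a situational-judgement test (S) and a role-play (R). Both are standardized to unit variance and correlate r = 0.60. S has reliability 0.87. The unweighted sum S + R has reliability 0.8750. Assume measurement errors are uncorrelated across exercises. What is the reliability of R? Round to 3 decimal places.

Var(S+R) = 2 + 2·0.60 = 3.200.
True-score variance = ρ_S + ρ_R + 2·0.60, so 0.8750 = (0.87 + ρ_R + 1.20) / 3.200.
ρ_R = 0.8750·3.200 − 0.87 − 1.20 = 0.730.

0.730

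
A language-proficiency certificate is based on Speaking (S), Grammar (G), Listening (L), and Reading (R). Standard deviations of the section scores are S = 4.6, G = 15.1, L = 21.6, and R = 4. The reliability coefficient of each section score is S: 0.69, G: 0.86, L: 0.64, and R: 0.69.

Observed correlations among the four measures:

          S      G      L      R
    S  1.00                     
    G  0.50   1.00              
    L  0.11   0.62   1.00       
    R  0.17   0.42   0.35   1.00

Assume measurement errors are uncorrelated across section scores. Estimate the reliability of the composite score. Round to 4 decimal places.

0.8428

Var(S+G+L+R) = 4.6² + 15.1² + 21.6² + 4² + 2·[4.6·15.1·0.50 + 4.6·21.6·0.11 + 4.6·4·0.17 + 15.1·21.6·0.62 + 15.1·4·0.42 + 21.6·4·0.35] = 731.73 + 613.23 = 1344.96.
With uncorrelated errors the cross-covariances are all true-score covariance, so they carry over unchanged; only the diagonal terms shrink to ρᵢσᵢ².
True-score variance = [4.6²·0.69 + 15.1²·0.86 + 21.6²·0.64 + 4²·0.69] + 613.23 = 520.327 + 613.23 = 1133.56.
Reliability = 1133.56 / 1344.96 = 0.8428.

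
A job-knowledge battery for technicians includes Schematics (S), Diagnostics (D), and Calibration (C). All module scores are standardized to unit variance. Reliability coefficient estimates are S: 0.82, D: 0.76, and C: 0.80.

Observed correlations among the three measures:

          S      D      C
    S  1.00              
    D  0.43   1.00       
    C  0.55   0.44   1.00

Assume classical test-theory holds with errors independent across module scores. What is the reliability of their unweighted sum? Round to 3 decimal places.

0.894

Var(S+D+C) = 3 + 2·[0.43 + 0.55 + 0.44] = 3 + 2.84 = 5.84.
With uncorrelated errors the cross-covariances are all true-score covariance, so they carry over unchanged; only the diagonal terms shrink to ρᵢσᵢ².
True-score variance = [0.82 + 0.76 + 0.80] + 2.84 = 2.38 + 2.84 = 5.22.
Reliability = 5.22 / 5.84 = 0.894.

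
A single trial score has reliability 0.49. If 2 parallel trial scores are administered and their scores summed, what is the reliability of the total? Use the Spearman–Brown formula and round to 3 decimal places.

0.658

ρ_k = kρ / (1 + (k−1)ρ) = 2·0.49 / (1 + 1·0.49) = 0.980 / 1.490 = 0.658.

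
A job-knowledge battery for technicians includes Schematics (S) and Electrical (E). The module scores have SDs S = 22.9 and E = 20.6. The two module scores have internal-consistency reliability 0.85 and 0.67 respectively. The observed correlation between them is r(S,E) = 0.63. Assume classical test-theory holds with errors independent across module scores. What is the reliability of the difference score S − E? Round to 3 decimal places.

0.383

Var(S−E) = 22.9² + 20.6² − 2·22.9·20.6·0.63 = 948.77 − 594.392 = 354.378.
With uncorrelated errors the cross-covariances are all true-score covariance, so they carry over unchanged; only the diagonal terms shrink to ρᵢσᵢ².
True-score variance = [22.9²·0.85 + 20.6²·0.67] − 594.392 = 730.07 − 594.392 = 135.677.
Reliability = 135.677 / 354.378 = 0.383.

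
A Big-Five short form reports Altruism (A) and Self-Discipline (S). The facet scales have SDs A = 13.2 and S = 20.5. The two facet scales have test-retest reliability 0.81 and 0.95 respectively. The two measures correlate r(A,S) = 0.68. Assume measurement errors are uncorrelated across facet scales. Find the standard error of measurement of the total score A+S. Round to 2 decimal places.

7.36

Var(total) = 594.49 + 368.016 = 962.506.
True-score variance = 540.372 + 368.016 = 908.388, so reliability = 0.9438.
Error variance = 962.506 − 908.388 = 54.1181; SEM = √54.1181 = 7.36.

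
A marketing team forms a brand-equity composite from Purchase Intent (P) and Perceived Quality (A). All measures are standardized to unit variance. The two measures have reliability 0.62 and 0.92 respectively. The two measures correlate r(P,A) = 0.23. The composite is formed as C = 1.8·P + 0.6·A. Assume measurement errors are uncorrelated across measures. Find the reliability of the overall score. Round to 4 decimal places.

0.6924

Var(C) = 1.8² + 0.6² + 2·[1.08·0.23] = 3.6 + 0.4968 = 4.0968.
Because errors are independent across components, Cov(Tᵢ,Tⱼ) = Cov(Xᵢ,Xⱼ); the off-diagonal part of the true-score variance is the same as above.
True-score variance = [1.8²·0.62 + 0.6²·0.92] + 0.4968 = 2.34 + 0.4968 = 2.8368.
Reliability = 2.8368 / 4.0968 = 0.6924.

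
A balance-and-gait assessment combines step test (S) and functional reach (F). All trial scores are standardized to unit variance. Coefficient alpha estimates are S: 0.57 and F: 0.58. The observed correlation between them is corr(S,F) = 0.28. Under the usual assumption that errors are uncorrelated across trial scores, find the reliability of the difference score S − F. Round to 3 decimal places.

Var(S−F) = 1 + 1 − 2·0.28 = 2 − 0.56 = 1.44.
With uncorrelated errors the cross-covariances are all true-score covariance, so they carry over unchanged; only the diagonal terms shrink to ρᵢσᵢ².
True-score variance = [0.57 + 0.58] − 0.56 = 1.15 − 0.56 = 0.59.
Reliability = 0.59 / 1.44 = 0.410.

0.410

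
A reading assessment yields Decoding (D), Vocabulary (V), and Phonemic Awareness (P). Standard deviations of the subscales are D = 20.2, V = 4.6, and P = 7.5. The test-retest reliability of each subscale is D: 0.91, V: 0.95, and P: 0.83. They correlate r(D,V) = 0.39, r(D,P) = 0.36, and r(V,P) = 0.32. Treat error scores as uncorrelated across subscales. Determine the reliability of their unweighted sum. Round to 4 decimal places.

0.9313

Var(D+V+P) = 20.2² + 4.6² + 7.5² + 2·[20.2·4.6·0.39 + 20.2·7.5·0.36 + 4.6·7.5·0.32] = 485.45 + 203.638 = 689.088.
Under uncorrelated errors the observed covariances equal the true-score covariances, so only the own-variance terms attenuate.
True-score variance = [20.2²·0.91 + 4.6²·0.95 + 7.5²·0.83] + 203.638 = 438.106 + 203.638 = 641.743.
Reliability = 641.743 / 689.088 = 0.9313.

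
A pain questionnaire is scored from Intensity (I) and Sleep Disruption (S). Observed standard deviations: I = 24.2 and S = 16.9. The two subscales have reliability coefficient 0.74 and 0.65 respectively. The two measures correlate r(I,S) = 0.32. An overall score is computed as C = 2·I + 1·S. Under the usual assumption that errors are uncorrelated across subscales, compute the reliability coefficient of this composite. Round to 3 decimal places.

0.775

Var(C) = 2²·24.2² + 16.9² + 2·[2·24.2·16.9·0.32] = 2628.17 + 523.494 = 3151.66.
Because errors are independent across components, Cov(Tᵢ,Tⱼ) = Cov(Xᵢ,Xⱼ); the off-diagonal part of the true-score variance is the same as above.
True-score variance = [2²·24.2²·0.74 + 16.9²·0.65] + 523.494 = 1919.14 + 523.494 = 2442.64.
Reliability = 2442.64 / 3151.66 = 0.775.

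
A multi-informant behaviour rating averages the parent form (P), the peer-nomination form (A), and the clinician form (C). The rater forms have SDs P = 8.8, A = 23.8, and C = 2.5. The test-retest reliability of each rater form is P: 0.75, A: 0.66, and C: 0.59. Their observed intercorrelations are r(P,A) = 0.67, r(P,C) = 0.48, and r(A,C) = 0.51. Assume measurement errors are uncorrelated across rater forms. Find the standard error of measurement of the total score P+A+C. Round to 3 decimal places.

14.646

Var(total) = 650.13 + 362.46 = 1012.59.
True-score variance = 435.618 + 362.46 = 798.078, so reliability = 0.7882.
Error variance = 1012.59 − 798.078 = 214.512; SEM = √214.512 = 14.646.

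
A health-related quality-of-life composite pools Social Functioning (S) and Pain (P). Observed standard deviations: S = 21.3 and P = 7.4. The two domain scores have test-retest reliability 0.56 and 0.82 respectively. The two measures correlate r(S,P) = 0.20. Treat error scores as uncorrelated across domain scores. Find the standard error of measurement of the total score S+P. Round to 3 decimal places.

Var(total) = 508.45 + 63.048 = 571.498.
True-score variance = 298.97 + 63.048 = 362.018, so reliability = 0.6335.
Error variance = 571.498 − 362.018 = 209.48; SEM = √209.48 = 14.473.

14.473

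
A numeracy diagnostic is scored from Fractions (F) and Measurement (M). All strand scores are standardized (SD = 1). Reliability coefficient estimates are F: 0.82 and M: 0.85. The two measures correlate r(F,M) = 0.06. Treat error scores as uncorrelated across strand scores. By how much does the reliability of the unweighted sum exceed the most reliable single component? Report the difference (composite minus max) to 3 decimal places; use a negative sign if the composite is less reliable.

Var(sum) = 2 + 0.12 = 2.12; true-score variance = 1.67 + 0.12 = 1.79; composite reliability = 0.8443.
Max component reliability = 0.8500.
Difference = 0.8443 − 0.8500 = -0.006.

-0.006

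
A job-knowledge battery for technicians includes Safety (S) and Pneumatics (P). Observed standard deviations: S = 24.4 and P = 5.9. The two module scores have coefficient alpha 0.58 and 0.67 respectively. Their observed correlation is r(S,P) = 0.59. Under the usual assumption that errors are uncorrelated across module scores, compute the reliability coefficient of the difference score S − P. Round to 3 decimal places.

0.432

Var(S−P) = 24.4² + 5.9² − 2·24.4·5.9·0.59 = 630.17 − 169.873 = 460.297.
With uncorrelated errors the cross-covariances are all true-score covariance, so they carry over unchanged; only the diagonal terms shrink to ρᵢσᵢ².
True-score variance = [24.4²·0.58 + 5.9²·0.67] − 169.873 = 368.631 − 169.873 = 198.759.
Reliability = 198.759 / 460.297 = 0.432.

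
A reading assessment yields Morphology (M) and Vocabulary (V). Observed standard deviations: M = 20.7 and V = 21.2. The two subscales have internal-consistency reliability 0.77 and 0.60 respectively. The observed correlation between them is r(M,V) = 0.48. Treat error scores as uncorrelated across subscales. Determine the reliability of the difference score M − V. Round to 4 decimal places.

Var(M−V) = 20.7² + 21.2² − 2·20.7·21.2·0.48 = 877.93 − 421.286 = 456.644.
With uncorrelated errors the cross-covariances are all true-score covariance, so they carry over unchanged; only the diagonal terms shrink to ρᵢσᵢ².
True-score variance = [20.7²·0.77 + 21.2²·0.60] − 421.286 = 599.601 − 421.286 = 178.315.
Reliability = 178.315 / 456.644 = 0.3905.

0.3905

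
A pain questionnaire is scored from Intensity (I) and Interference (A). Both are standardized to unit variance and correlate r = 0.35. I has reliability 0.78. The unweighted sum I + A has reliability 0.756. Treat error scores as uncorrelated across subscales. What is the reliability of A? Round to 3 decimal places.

Var(I+A) = 2 + 2·0.35 = 2.700.
True-score variance = ρ_I + ρ_A + 2·0.35, so 0.756 = (0.78 + ρ_A + 0.70) / 2.700.
ρ_A = 0.756·2.700 − 0.78 − 0.70 = 0.561.

0.561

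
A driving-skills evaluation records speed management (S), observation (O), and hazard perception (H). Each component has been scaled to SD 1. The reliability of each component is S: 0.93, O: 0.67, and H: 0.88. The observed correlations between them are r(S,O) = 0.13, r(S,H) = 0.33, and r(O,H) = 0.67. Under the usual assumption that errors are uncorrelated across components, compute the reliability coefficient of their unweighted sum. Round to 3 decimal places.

Var(S+O+H) = 3 + 2·[0.13 + 0.33 + 0.67] = 3 + 2.26 = 5.26.
Under uncorrelated errors the observed covariances equal the true-score covariances, so only the own-variance terms attenuate.
True-score variance = [0.93 + 0.67 + 0.88] + 2.26 = 2.48 + 2.26 = 4.74.
Reliability = 4.74 / 5.26 = 0.901.

0.901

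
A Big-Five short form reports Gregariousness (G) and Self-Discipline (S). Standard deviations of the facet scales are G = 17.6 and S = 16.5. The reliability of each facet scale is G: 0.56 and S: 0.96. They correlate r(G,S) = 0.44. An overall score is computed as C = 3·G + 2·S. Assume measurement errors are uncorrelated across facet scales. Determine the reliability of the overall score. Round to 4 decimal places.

Var(C) = 3²·17.6² + 2²·16.5² + 2·[6·17.6·16.5·0.44] = 3876.84 + 1533.31 = 5410.15.
With uncorrelated errors the cross-covariances are all true-score covariance, so they carry over unchanged; only the diagonal terms shrink to ρᵢσᵢ².
True-score variance = [3²·17.6²·0.56 + 2²·16.5²·0.96] + 1533.31 = 2606.63 + 1533.31 = 4139.94.
Reliability = 4139.94 / 5410.15 = 0.7652.

0.7652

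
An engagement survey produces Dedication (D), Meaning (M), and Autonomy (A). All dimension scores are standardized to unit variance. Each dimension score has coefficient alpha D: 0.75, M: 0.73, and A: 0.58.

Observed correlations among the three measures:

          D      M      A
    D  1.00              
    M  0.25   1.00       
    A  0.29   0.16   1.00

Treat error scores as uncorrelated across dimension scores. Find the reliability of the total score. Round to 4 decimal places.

0.7864

Var(D+M+A) = 3 + 2·[0.25 + 0.29 + 0.16] = 3 + 1.4 = 4.4.
Because errors are independent across components, Cov(Tᵢ,Tⱼ) = Cov(Xᵢ,Xⱼ); the off-diagonal part of the true-score variance is the same as above.
True-score variance = [0.75 + 0.73 + 0.58] + 1.4 = 2.06 + 1.4 = 3.46.
Reliability = 3.46 / 4.4 = 0.7864.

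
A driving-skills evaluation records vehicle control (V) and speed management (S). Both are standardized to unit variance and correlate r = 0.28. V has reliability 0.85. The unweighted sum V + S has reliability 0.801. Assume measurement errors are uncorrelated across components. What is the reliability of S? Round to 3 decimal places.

0.641

Var(V+S) = 2 + 2·0.28 = 2.560.
True-score variance = ρ_V + ρ_S + 2·0.28, so 0.801 = (0.85 + ρ_S + 0.56) / 2.560.
ρ_S = 0.801·2.560 − 0.85 − 0.56 = 0.641.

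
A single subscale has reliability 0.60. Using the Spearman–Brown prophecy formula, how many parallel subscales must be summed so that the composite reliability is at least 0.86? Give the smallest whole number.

k ≥ ρ*(1−ρ₁)/(ρ₁(1−ρ*)) = 0.86·0.40 / (0.60·0.14) = 4.095.
Smallest integer k = 5.

5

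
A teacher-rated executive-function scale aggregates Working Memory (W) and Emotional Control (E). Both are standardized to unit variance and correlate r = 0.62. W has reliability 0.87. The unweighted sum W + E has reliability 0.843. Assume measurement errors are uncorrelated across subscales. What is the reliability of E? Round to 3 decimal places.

0.621

Var(W+E) = 2 + 2·0.62 = 3.240.
True-score variance = ρ_W + ρ_E + 2·0.62, so 0.843 = (0.87 + ρ_E + 1.24) / 3.240.
ρ_E = 0.843·3.240 − 0.87 − 1.24 = 0.621.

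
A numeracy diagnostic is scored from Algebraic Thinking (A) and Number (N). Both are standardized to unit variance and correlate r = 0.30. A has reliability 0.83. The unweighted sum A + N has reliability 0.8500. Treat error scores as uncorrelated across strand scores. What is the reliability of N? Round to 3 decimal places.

0.780

Var(A+N) = 2 + 2·0.30 = 2.600.
True-score variance = ρ_A + ρ_N + 2·0.30, so 0.8500 = (0.83 + ρ_N + 0.60) / 2.600.
ρ_N = 0.8500·2.600 − 0.83 − 0.60 = 0.780.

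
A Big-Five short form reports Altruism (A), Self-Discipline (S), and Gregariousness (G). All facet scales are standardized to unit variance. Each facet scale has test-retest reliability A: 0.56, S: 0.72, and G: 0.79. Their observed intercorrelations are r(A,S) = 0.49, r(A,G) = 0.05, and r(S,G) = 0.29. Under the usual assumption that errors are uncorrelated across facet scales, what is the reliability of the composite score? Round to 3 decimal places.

Var(A+S+G) = 3 + 2·[0.49 + 0.05 + 0.29] = 3 + 1.66 = 4.66.
Under uncorrelated errors the observed covariances equal the true-score covariances, so only the own-variance terms attenuate.
True-score variance = [0.56 + 0.72 + 0.79] + 1.66 = 2.07 + 1.66 = 3.73.
Reliability = 3.73 / 4.66 = 0.800.

0.800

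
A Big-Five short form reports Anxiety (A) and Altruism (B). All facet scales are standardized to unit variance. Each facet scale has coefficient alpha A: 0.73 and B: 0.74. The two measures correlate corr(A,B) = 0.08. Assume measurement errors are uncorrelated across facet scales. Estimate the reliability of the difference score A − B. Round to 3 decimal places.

Var(A−B) = 1 + 1 − 2·0.08 = 2 − 0.16 = 1.84.
Under uncorrelated errors the observed covariances equal the true-score covariances, so only the own-variance terms attenuate.
True-score variance = [0.73 + 0.74] − 0.16 = 1.47 − 0.16 = 1.31.
Reliability = 1.31 / 1.84 = 0.712.

0.712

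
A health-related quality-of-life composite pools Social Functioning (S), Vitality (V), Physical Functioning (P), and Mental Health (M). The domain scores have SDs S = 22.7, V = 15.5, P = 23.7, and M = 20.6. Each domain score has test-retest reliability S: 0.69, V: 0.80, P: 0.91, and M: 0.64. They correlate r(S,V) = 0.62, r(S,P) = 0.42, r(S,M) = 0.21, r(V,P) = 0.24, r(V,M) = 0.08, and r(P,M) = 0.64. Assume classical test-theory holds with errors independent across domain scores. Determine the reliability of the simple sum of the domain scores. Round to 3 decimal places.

Var(S+V+P+M) = 22.7² + 15.5² + 23.7² + 20.6² + 2·[22.7·15.5·0.62 + 22.7·23.7·0.42 + 22.7·20.6·0.21 + 15.5·23.7·0.24 + 15.5·20.6·0.08 + 23.7·20.6·0.64] = 1741.59 + 1936.94 = 3678.53.
With uncorrelated errors the cross-covariances are all true-score covariance, so they carry over unchanged; only the diagonal terms shrink to ρᵢσᵢ².
True-score variance = [22.7²·0.69 + 15.5²·0.80 + 23.7²·0.91 + 20.6²·0.64] + 1936.94 = 1330.48 + 1936.94 = 3267.42.
Reliability = 3267.42 / 3678.53 = 0.888.

0.888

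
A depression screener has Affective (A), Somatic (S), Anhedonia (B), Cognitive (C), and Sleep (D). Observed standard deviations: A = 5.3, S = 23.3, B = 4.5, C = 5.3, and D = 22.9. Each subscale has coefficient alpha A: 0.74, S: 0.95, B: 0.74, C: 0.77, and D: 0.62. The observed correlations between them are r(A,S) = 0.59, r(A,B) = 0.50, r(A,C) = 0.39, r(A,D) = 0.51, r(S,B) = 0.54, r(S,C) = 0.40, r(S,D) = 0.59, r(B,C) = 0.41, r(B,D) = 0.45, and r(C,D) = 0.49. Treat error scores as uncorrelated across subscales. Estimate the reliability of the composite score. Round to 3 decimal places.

Var(A+S+B+C+D) = 5.3² + 23.3² + 4.5² + 5.3² + 22.9² + 2·[5.3·23.3·0.59 + 5.3·4.5·0.50 + 5.3·5.3·0.39 + 5.3·22.9·0.51 + 23.3·4.5·0.54 + 23.3·5.3·0.40 + 23.3·22.9·0.59 + 4.5·5.3·0.41 + 4.5·22.9·0.45 + 5.3·22.9·0.49] = 1143.73 + 1388.16 = 2531.89.
Under uncorrelated errors the observed covariances equal the true-score covariances, so only the own-variance terms attenuate.
True-score variance = [5.3²·0.74 + 23.3²·0.95 + 4.5²·0.74 + 5.3²·0.77 + 22.9²·0.62] + 1388.16 = 898.281 + 1388.16 = 2286.44.
Reliability = 2286.44 / 2531.89 = 0.903.

0.903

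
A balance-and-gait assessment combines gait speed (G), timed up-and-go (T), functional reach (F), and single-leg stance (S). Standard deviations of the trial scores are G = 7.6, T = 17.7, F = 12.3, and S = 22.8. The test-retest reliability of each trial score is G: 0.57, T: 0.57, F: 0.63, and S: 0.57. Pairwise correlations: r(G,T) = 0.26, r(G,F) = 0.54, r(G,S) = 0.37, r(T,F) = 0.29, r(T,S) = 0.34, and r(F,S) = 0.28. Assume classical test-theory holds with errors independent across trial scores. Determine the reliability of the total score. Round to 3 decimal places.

0.769

Var(G+T+F+S) = 7.6² + 17.7² + 12.3² + 22.8² + 2·[7.6·17.7·0.26 + 7.6·12.3·0.54 + 7.6·22.8·0.37 + 17.7·12.3·0.29 + 17.7·22.8·0.34 + 12.3·22.8·0.28] = 1042.18 + 856.875 = 1899.06.
Under uncorrelated errors the observed covariances equal the true-score covariances, so only the own-variance terms attenuate.
True-score variance = [7.6²·0.57 + 17.7²·0.57 + 12.3²·0.63 + 22.8²·0.57] + 856.875 = 603.12 + 856.875 = 1459.99.
Reliability = 1459.99 / 1899.06 = 0.769.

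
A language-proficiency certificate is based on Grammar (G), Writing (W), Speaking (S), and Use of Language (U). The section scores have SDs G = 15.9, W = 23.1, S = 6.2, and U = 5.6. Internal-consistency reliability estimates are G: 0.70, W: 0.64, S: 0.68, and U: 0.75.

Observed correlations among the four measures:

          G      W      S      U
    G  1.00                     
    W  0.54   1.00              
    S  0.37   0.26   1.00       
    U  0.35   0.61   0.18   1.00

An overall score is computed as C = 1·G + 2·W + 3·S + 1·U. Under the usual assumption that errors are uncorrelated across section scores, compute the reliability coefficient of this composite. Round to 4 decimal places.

0.7925

Var(C) = 15.9² + 2²·23.1² + 3²·6.2² + 5.6² + 2·[2·15.9·23.1·0.54 + 3·15.9·6.2·0.37 + 15.9·5.6·0.35 + 6·23.1·6.2·0.26 + 2·23.1·5.6·0.61 + 3·6.2·5.6·0.18] = 2764.57 + 1874.5 = 4639.07.
Because errors are independent across components, Cov(Tᵢ,Tⱼ) = Cov(Xᵢ,Xⱼ); the off-diagonal part of the true-score variance is the same as above.
True-score variance = [15.9²·0.70 + 2²·23.1²·0.64 + 3²·6.2²·0.68 + 5.6²·0.75] + 1874.5 = 1801.78 + 1874.5 = 3676.29.
Reliability = 3676.29 / 4639.07 = 0.7925.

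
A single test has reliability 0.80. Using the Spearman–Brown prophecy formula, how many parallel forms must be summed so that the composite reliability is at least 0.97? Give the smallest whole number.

9

k ≥ ρ*(1−ρ₁)/(ρ₁(1−ρ*)) = 0.97·0.20 / (0.80·0.03) = 8.083.
Smallest integer k = 9.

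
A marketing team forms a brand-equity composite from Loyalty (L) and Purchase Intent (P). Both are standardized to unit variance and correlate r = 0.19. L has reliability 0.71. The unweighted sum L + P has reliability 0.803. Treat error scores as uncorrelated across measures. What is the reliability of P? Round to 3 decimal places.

Var(L+P) = 2 + 2·0.19 = 2.380.
True-score variance = ρ_L + ρ_P + 2·0.19, so 0.803 = (0.71 + ρ_P + 0.38) / 2.380.
ρ_P = 0.803·2.380 − 0.71 − 0.38 = 0.821.

0.821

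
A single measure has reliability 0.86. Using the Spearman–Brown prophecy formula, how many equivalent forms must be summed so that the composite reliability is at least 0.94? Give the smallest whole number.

3

k ≥ ρ*(1−ρ₁)/(ρ₁(1−ρ*)) = 0.94·0.14 / (0.86·0.06) = 2.550.
Smallest integer k = 3.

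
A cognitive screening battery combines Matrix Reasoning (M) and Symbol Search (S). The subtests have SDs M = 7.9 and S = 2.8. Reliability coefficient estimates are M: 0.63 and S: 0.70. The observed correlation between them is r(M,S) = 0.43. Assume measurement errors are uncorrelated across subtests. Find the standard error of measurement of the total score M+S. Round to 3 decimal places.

Var(total) = 70.25 + 19.0232 = 89.2732.
True-score variance = 44.8063 + 19.0232 = 63.8295, so reliability = 0.7150.
Error variance = 89.2732 − 63.8295 = 25.4437; SEM = √25.4437 = 5.044.

5.044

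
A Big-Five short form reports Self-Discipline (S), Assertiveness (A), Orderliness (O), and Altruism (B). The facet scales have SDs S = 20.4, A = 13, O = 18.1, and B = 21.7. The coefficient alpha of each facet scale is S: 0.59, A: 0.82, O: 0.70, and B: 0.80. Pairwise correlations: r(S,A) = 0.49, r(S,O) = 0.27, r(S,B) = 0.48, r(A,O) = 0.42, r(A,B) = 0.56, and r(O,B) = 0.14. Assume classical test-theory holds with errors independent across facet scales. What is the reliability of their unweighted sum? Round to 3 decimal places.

0.864

Var(S+A+O+B) = 20.4² + 13² + 18.1² + 21.7² + 2·[20.4·13·0.49 + 20.4·18.1·0.27 + 20.4·21.7·0.48 + 13·18.1·0.42 + 13·21.7·0.56 + 18.1·21.7·0.14] = 1383.66 + 1507.84 = 2891.5.
With uncorrelated errors the cross-covariances are all true-score covariance, so they carry over unchanged; only the diagonal terms shrink to ρᵢσᵢ².
True-score variance = [20.4²·0.59 + 13²·0.82 + 18.1²·0.70 + 21.7²·0.80] + 1507.84 = 990.153 + 1507.84 = 2497.99.
Reliability = 2497.99 / 2891.5 = 0.864.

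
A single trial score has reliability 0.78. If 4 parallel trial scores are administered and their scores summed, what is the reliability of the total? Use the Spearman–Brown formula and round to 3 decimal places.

0.934

ρ_k = kρ / (1 + (k−1)ρ) = 4·0.78 / (1 + 3·0.78) = 3.120 / 3.340 = 0.934.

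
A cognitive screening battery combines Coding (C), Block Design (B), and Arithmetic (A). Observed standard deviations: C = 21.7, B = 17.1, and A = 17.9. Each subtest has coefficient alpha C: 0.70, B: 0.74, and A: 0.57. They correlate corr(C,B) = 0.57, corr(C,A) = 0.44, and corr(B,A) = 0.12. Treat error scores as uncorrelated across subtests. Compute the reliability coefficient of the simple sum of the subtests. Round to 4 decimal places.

Var(C+B+A) = 21.7² + 17.1² + 17.9² + 2·[21.7·17.1·0.57 + 21.7·17.9·0.44 + 17.1·17.9·0.12] = 1083.71 + 838.3 = 1922.01.
With uncorrelated errors the cross-covariances are all true-score covariance, so they carry over unchanged; only the diagonal terms shrink to ρᵢσᵢ².
True-score variance = [21.7²·0.70 + 17.1²·0.74 + 17.9²·0.57] + 838.3 = 728.64 + 838.3 = 1566.94.
Reliability = 1566.94 / 1922.01 = 0.8153.

0.8153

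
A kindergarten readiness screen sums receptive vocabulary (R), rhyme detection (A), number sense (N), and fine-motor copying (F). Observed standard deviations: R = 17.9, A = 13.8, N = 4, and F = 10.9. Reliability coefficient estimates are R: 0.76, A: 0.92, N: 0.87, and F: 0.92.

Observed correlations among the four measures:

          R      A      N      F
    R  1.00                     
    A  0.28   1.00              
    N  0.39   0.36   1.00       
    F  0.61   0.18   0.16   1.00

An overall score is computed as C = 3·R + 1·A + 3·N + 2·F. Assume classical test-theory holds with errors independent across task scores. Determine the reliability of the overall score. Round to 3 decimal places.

Var(C) = 3²·17.9² + 13.8² + 3²·4² + 2²·10.9² + 2·[3·17.9·13.8·0.28 + 9·17.9·4·0.39 + 6·17.9·10.9·0.61 + 3·13.8·4·0.36 + 2·13.8·10.9·0.18 + 6·4·10.9·0.16] = 3693.37 + 2657.08 = 6350.45.
Under uncorrelated errors the observed covariances equal the true-score covariances, so only the own-variance terms attenuate.
True-score variance = [3²·17.9²·0.76 + 13.8²·0.92 + 3²·4²·0.87 + 2²·10.9²·0.92] + 2657.08 = 2929.31 + 2657.08 = 5586.39.
Reliability = 5586.39 / 6350.45 = 0.880.

0.880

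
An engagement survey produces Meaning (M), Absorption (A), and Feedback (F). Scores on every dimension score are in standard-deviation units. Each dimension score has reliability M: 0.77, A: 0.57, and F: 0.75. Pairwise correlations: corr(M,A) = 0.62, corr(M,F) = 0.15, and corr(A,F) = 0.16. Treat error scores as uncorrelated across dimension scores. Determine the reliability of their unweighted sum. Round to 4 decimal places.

0.8128

Var(M+A+F) = 3 + 2·[0.62 + 0.15 + 0.16] = 3 + 1.86 = 4.86.
Under uncorrelated errors the observed covariances equal the true-score covariances, so only the own-variance terms attenuate.
True-score variance = [0.77 + 0.57 + 0.75] + 1.86 = 2.09 + 1.86 = 3.95.
Reliability = 3.95 / 4.86 = 0.8128.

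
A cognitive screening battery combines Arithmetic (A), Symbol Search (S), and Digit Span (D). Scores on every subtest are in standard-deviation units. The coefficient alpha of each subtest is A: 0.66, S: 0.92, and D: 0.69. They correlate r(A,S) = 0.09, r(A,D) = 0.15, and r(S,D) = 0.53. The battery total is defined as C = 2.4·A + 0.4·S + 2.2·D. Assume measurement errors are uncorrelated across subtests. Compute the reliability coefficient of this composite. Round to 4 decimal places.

Var(C) = 2.4² + 0.4² + 2.2² + 2·[0.96·0.09 + 5.28·0.15 + 0.88·0.53] = 10.76 + 2.6896 = 13.4496.
Under uncorrelated errors the observed covariances equal the true-score covariances, so only the own-variance terms attenuate.
True-score variance = [2.4²·0.66 + 0.4²·0.92 + 2.2²·0.69] + 2.6896 = 7.2884 + 2.6896 = 9.978.
Reliability = 9.978 / 13.4496 = 0.7419.

0.7419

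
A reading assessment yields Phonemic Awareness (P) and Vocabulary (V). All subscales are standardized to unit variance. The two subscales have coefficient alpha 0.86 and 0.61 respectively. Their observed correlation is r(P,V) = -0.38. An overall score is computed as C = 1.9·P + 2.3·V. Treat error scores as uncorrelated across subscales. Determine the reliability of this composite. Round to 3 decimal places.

Var(C) = 1.9² + 2.3² + 2·[4.37·(-0.38)] = 8.9 − 3.3212 = 5.5788.
With uncorrelated errors the cross-covariances are all true-score covariance, so they carry over unchanged; only the diagonal terms shrink to ρᵢσᵢ².
True-score variance = [1.9²·0.86 + 2.3²·0.61] − 3.3212 = 6.3315 − 3.3212 = 3.0103.
Reliability = 3.0103 / 5.5788 = 0.540.

0.540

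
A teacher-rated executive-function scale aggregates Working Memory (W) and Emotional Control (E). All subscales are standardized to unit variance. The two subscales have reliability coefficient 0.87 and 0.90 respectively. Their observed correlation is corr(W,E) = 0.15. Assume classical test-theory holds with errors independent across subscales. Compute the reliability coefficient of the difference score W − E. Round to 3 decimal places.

0.865

Var(W−E) = 1 + 1 − 2·0.15 = 2 − 0.3 = 1.7.
Under uncorrelated errors the observed covariances equal the true-score covariances, so only the own-variance terms attenuate.
True-score variance = [0.87 + 0.90] − 0.3 = 1.77 − 0.3 = 1.47.
Reliability = 1.47 / 1.7 = 0.865.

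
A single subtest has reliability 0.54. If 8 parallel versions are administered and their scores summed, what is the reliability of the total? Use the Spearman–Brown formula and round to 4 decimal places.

ρ_k = kρ / (1 + (k−1)ρ) = 8·0.54 / (1 + 7·0.54) = 4.320 / 4.780 = 0.9038.

0.9038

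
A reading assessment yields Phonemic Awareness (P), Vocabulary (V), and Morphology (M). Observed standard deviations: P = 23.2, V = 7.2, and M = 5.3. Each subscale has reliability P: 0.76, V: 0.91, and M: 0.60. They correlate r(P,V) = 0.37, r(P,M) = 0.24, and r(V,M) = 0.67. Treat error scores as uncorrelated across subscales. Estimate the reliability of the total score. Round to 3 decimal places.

0.830

Var(P+V+M) = 23.2² + 7.2² + 5.3² + 2·[23.2·7.2·0.37 + 23.2·5.3·0.24 + 7.2·5.3·0.67] = 618.17 + 233.765 = 851.935.
Under uncorrelated errors the observed covariances equal the true-score covariances, so only the own-variance terms attenuate.
True-score variance = [23.2²·0.76 + 7.2²·0.91 + 5.3²·0.60] + 233.765 = 473.091 + 233.765 = 706.856.
Reliability = 706.856 / 851.935 = 0.830.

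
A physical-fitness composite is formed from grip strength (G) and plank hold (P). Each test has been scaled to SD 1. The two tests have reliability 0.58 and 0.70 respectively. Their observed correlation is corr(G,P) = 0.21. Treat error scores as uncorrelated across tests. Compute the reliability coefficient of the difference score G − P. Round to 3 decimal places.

0.544

Var(G−P) = 1 + 1 − 2·0.21 = 2 − 0.42 = 1.58.
With uncorrelated errors the cross-covariances are all true-score covariance, so they carry over unchanged; only the diagonal terms shrink to ρᵢσᵢ².
True-score variance = [0.58 + 0.70] − 0.42 = 1.28 − 0.42 = 0.86.
Reliability = 0.86 / 1.58 = 0.544.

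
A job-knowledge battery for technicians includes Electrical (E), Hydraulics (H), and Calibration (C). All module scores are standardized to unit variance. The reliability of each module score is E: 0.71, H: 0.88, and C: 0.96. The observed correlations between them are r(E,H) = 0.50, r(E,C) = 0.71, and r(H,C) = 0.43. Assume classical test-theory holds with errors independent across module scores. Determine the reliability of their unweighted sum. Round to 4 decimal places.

Var(E+H+C) = 3 + 2·[0.50 + 0.71 + 0.43] = 3 + 3.28 = 6.28.
With uncorrelated errors the cross-covariances are all true-score covariance, so they carry over unchanged; only the diagonal terms shrink to ρᵢσᵢ².
True-score variance = [0.71 + 0.88 + 0.96] + 3.28 = 2.55 + 3.28 = 5.83.
Reliability = 5.83 / 6.28 = 0.9283.

0.9283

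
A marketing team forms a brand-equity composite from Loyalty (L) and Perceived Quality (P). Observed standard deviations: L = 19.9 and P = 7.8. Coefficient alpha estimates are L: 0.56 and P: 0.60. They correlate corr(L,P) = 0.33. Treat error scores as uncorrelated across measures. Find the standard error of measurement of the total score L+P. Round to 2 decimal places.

Var(total) = 456.85 + 102.445 = 559.295.
True-score variance = 258.27 + 102.445 = 360.715, so reliability = 0.6449.
Error variance = 559.295 − 360.715 = 198.58; SEM = √198.58 = 14.09.

14.09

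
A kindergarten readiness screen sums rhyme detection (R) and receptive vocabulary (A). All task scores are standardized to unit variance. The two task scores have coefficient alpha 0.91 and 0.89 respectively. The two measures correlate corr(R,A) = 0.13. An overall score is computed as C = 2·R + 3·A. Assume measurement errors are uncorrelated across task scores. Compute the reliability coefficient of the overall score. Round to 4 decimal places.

Var(C) = 2² + 3² + 2·[6·0.13] = 13 + 1.56 = 14.56.
Under uncorrelated errors the observed covariances equal the true-score covariances, so only the own-variance terms attenuate.
True-score variance = [2²·0.91 + 3²·0.89] + 1.56 = 11.65 + 1.56 = 13.21.
Reliability = 13.21 / 14.56 = 0.9073.

0.9073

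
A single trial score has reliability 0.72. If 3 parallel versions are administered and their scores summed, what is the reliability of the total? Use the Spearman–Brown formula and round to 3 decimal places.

0.885

ρ_k = kρ / (1 + (k−1)ρ) = 3·0.72 / (1 + 2·0.72) = 2.160 / 2.440 = 0.885.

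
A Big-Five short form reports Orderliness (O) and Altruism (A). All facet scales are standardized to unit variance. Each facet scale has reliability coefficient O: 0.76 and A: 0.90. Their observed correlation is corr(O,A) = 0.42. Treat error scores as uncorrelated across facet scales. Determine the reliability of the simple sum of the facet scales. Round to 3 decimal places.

Var(O+A) = 2 + 2·[0.42] = 2 + 0.84 = 2.84.
Because errors are independent across components, Cov(Tᵢ,Tⱼ) = Cov(Xᵢ,Xⱼ); the off-diagonal part of the true-score variance is the same as above.
True-score variance = [0.76 + 0.90] + 0.84 = 1.66 + 0.84 = 2.5.
Reliability = 2.5 / 2.84 = 0.880.

0.880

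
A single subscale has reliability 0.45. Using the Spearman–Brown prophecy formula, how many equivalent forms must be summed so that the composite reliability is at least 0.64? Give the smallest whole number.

3

k ≥ ρ*(1−ρ₁)/(ρ₁(1−ρ*)) = 0.64·0.55 / (0.45·0.36) = 2.173.
Smallest integer k = 3.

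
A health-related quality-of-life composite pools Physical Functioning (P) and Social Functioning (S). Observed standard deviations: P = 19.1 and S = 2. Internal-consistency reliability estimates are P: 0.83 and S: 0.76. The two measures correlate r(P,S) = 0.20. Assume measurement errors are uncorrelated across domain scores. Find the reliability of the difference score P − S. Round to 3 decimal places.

Var(P−S) = 19.1² + 2² − 2·19.1·2·0.20 = 368.81 − 15.28 = 353.53.
With uncorrelated errors the cross-covariances are all true-score covariance, so they carry over unchanged; only the diagonal terms shrink to ρᵢσᵢ².
True-score variance = [19.1²·0.83 + 2²·0.76] − 15.28 = 305.832 − 15.28 = 290.552.
Reliability = 290.552 / 353.53 = 0.822.

0.822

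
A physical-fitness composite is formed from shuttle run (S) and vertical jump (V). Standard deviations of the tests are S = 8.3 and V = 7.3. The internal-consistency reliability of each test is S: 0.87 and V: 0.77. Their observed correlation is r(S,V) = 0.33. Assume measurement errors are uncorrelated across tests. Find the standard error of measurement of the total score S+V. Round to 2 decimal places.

Var(total) = 122.18 + 39.9894 = 162.169.
True-score variance = 100.968 + 39.9894 = 140.957, so reliability = 0.8692.
Error variance = 162.169 − 140.957 = 21.2124; SEM = √21.2124 = 4.61.

4.61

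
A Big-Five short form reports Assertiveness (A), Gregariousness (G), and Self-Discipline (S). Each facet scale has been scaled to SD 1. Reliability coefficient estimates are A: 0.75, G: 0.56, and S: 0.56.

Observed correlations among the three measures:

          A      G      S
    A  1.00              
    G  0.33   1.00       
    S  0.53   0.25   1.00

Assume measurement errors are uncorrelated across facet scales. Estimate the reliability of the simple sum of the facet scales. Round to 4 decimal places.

0.7835

Var(A+G+S) = 3 + 2·[0.33 + 0.53 + 0.25] = 3 + 2.22 = 5.22.
Because errors are independent across components, Cov(Tᵢ,Tⱼ) = Cov(Xᵢ,Xⱼ); the off-diagonal part of the true-score variance is the same as above.
True-score variance = [0.75 + 0.56 + 0.56] + 2.22 = 1.87 + 2.22 = 4.09.
Reliability = 4.09 / 5.22 = 0.7835.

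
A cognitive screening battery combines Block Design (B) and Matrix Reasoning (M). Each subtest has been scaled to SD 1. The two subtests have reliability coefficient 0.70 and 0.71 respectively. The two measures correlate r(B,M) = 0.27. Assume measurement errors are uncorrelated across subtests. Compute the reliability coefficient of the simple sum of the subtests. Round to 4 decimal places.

0.7677

Var(B+M) = 2 + 2·[0.27] = 2 + 0.54 = 2.54.
Because errors are independent across components, Cov(Tᵢ,Tⱼ) = Cov(Xᵢ,Xⱼ); the off-diagonal part of the true-score variance is the same as above.
True-score variance = [0.70 + 0.71] + 0.54 = 1.41 + 0.54 = 1.95.
Reliability = 1.95 / 2.54 = 0.7677.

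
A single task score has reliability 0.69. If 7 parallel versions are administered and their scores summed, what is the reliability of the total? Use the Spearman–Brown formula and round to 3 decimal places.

0.940

ρ_k = kρ / (1 + (k−1)ρ) = 7·0.69 / (1 + 6·0.69) = 4.830 / 5.140 = 0.940.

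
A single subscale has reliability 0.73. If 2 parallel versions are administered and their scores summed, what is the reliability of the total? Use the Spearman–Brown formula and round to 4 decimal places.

ρ_k = kρ / (1 + (k−1)ρ) = 2·0.73 / (1 + 1·0.73) = 1.460 / 1.730 = 0.8439.

0.8439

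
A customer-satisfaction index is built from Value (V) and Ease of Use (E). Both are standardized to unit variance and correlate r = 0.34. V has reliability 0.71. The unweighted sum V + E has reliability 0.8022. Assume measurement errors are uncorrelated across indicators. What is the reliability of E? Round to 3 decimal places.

Var(V+E) = 2 + 2·0.34 = 2.680.
True-score variance = ρ_V + ρ_E + 2·0.34, so 0.8022 = (0.71 + ρ_E + 0.68) / 2.680.
ρ_E = 0.8022·2.680 − 0.71 − 0.68 = 0.760.

0.760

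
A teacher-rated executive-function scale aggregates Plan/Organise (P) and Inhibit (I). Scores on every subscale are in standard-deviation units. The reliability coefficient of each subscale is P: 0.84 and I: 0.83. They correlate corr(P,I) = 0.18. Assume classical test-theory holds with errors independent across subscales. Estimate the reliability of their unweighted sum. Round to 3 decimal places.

Var(P+I) = 2 + 2·[0.18] = 2 + 0.36 = 2.36.
Because errors are independent across components, Cov(Tᵢ,Tⱼ) = Cov(Xᵢ,Xⱼ); the off-diagonal part of the true-score variance is the same as above.
True-score variance = [0.84 + 0.83] + 0.36 = 1.67 + 0.36 = 2.03.
Reliability = 2.03 / 2.36 = 0.860.

0.860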